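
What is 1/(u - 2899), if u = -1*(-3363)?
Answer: 1/464 ≈ 0.0021552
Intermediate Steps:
u = 3363
1/(u - 2899) = 1/(3363 - 2899) = 1/464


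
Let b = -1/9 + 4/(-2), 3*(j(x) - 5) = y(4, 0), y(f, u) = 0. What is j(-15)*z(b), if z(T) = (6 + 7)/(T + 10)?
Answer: 585/71 ≈ 8.2394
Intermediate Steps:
j(x) = 5 (j(x) = 5 + (1/3)*0 = 5 + 0 = 5)
b = -19/9 (b = -1*1/9 + 4*(-1/2) = -1/9 - 2 = -19/9 ≈ -2.1111)
z(T) = 13/(10 + T)
j(-15)*z(b) = 5*(13/(10 - 19/9)) = 5*(13/(71/9)) = 5*(13*(9/71)) = 5*(117/71) = 585/71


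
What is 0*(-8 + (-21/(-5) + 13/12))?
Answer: 0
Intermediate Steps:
0*(-8 + (-21/(-5) + 13/12)) = 0*(-8 + (-21*(-⅕) + 13*(1/12))) = 0*(-8 + (21/5 + 13/12)) = 0*(-8 + 317/60) = 0*(-163/60) = 0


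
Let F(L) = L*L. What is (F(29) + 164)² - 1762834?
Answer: -752809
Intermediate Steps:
F(L) = L²
(F(29) + 164)² - 1762834 = (29² + 164)² - 1762834 = (841 + 164)² - 1762834 = 1005² - 1762834 = 1010025 - 1762834 = -752809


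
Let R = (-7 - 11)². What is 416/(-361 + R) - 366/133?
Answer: -68870/4921 ≈ -13.995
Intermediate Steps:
R = 324 (R = (-18)² = 324)
416/(-361 + R) - 366/133 = 416/(-361 + 324) - 366/133 = 416/(-37) - 366*1/133 = 416*(-1/37) - 366/133 = -416/37 - 366/133 = -68870/4921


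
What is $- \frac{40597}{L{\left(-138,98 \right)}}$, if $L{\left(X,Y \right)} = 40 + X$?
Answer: $\frac{40597}{98} \approx 414.25$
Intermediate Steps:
$- \frac{40597}{L{\left(-138,98 \right)}} = - \frac{40597}{40 - 138} = - \frac{40597}{-98} = \left(-40597\right) \left(- \frac{1}{98}\right) = \frac{40597}{98}$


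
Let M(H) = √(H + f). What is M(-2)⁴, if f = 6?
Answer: 16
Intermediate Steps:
M(H) = √(6 + H) (M(H) = √(H + 6) = √(6 + H))
M(-2)⁴ = (√(6 - 2))⁴ = (√4)⁴ = 2⁴ = 16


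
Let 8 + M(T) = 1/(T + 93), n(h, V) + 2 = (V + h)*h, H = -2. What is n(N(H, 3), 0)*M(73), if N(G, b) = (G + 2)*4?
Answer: 1327/83 ≈ 15.988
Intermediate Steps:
N(G, b) = 8 + 4*G (N(G, b) = (2 + G)*4 = 8 + 4*G)
n(h, V) = -2 + h*(V + h) (n(h, V) = -2 + (V + h)*h = -2 + h*(V + h))
M(T) = -8 + 1/(93 + T) (M(T) = -8 + 1/(T + 93) = -8 + 1/(93 + T))
n(N(H, 3), 0)*M(73) = (-2 + (8 + 4*(-2))² + 0*(8 + 4*(-2)))*((-743 - 8*73)/(93 + 73)) = (-2 + (8 - 8)² + 0*(8 - 8))*((-743 - 584)/166) = (-2 + 0² + 0*0)*((1/166)*(-1327)) = (-2 + 0 + 0)*(-1327/166) = -2*(-1327/166) = 1327/83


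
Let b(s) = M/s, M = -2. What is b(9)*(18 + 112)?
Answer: -260/9 ≈ -28.889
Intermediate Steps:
b(s) = -2/s
b(9)*(18 + 112) = (-2/9)*(18 + 112) = -2*1/9*130 = -2/9*130 = -260/9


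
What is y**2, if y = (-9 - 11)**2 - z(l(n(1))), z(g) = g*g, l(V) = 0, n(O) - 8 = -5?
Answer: 160000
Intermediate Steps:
n(O) = 3 (n(O) = 8 - 5 = 3)
z(g) = g**2
y = 400 (y = (-9 - 11)**2 - 1*0**2 = (-20)**2 - 1*0 = 400 + 0 = 400)
y**2 = 400**2 = 160000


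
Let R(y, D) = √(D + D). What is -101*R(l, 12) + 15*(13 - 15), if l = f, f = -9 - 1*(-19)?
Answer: -30 - 202*√6 ≈ -524.80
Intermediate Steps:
f = 10 (f = -9 + 19 = 10)
l = 10
R(y, D) = √2*√D (R(y, D) = √(2*D) = √2*√D)
-101*R(l, 12) + 15*(13 - 15) = -101*√2*√12 + 15*(13 - 15) = -101*√2*2*√3 + 15*(-2) = -202*√6 - 30 = -30 - 202*√6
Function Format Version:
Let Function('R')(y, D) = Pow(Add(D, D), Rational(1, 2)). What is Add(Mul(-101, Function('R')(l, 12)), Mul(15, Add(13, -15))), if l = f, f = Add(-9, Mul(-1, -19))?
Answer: Add(-30, Mul(-202, Pow(6, Rational(1, 2)))) ≈ -524.80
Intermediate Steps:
f = 10 (f = Add(-9, 19) = 10)
l = 10
Function('R')(y, D) = Mul(Pow(2, Rational(1, 2)), Pow(D, Rational(1, 2))) (Function('R')(y, D) = Pow(Mul(2, D), Rational(1, 2)) = Mul(Pow(2, Rational(1, 2)), Pow(D, Rational(1, 2))))
Add(Mul(-101, Function('R')(l, 12)), Mul(15, Add(13, -15))) = Add(Mul(-101, Mul(Pow(2, Rational(1, 2)), Pow(12, Rational(1, 2)))), Mul(15, Add(13, -15))) = Add(Mul(-101, Mul(Pow(2, Rational(1, 2)), Mul(2, Pow(3, Rational(1, 2))))), Mul(15, -2)) = Add(Mul(-101, Mul(2, Pow(6, Rational(1, 2)))), -30) = Add(Mul(-202, Pow(6, Rational(1, 2))), -30) = Add(-30, Mul(-202, Pow(6, Rational(1, 2))))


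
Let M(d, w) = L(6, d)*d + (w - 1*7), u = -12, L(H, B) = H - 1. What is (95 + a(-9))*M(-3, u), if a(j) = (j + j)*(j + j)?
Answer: -14246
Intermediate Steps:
L(H, B) = -1 + H
M(d, w) = -7 + w + 5*d (M(d, w) = (-1 + 6)*d + (w - 1*7) = 5*d + (w - 7) = 5*d + (-7 + w) = -7 + w + 5*d)
a(j) = 4*j² (a(j) = (2*j)*(2*j) = 4*j²)
(95 + a(-9))*M(-3, u) = (95 + 4*(-9)²)*(-7 - 12 + 5*(-3)) = (95 + 4*81)*(-7 - 12 - 15) = (95 + 324)*(-34) = 419*(-34) = -14246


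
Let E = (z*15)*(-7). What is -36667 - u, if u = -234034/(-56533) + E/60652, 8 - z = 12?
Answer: -31434869226800/857209879 ≈ -36671.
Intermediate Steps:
z = -4 (z = 8 - 1*12 = 8 - 12 = -4)
E = 420 (E = -4*15*(-7) = -60*(-7) = 420)
u = 3554593507/857209879 (u = -234034/(-56533) + 420/60652 = -234034*(-1/56533) + 420*(1/60652) = 234034/56533 + 105/15163 = 3554593507/857209879 ≈ 4.1467)
-36667 - u = -36667 - 1*3554593507/857209879 = -36667 - 3554593507/857209879 = -31434869226800/857209879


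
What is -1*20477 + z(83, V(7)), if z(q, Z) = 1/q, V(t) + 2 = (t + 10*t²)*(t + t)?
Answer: -1699590/83 ≈ -20477.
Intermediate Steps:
V(t) = -2 + 2*t*(t + 10*t²) (V(t) = -2 + (t + 10*t²)*(t + t) = -2 + (t + 10*t²)*(2*t) = -2 + 2*t*(t + 10*t²))
-1*20477 + z(83, V(7)) = -1*20477 + 1/83 = -20477 + 1/83 = -1699590/83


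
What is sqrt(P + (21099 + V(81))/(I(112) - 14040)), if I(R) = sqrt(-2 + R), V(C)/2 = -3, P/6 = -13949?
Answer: sqrt(-1175084853 + 83694*sqrt(110))/sqrt(14040 - sqrt(110)) ≈ 289.3*I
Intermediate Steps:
P = -83694 (P = 6*(-13949) = -83694)
V(C) = -6 (V(C) = 2*(-3) = -6)
sqrt(P + (21099 + V(81))/(I(112) - 14040)) = sqrt(-83694 + (21099 - 6)/(sqrt(-2 + 112) - 14040)) = sqrt(-83694 + 21093/(sqrt(110) - 14040)) = sqrt(-83694 + 21093/(-14040 + sqrt(110)))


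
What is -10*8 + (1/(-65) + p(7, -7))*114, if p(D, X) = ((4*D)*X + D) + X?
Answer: -1457674/65 ≈ -22426.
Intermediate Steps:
p(D, X) = D + X + 4*D*X (p(D, X) = (4*D*X + D) + X = (D + 4*D*X) + X = D + X + 4*D*X)
-10*8 + (1/(-65) + p(7, -7))*114 = -10*8 + (1/(-65) + (7 - 7 + 4*7*(-7)))*114 = -80 + (-1/65 + (7 - 7 - 196))*114 = -80 + (-1/65 - 196)*114 = -80 - 12741/65*114 = -80 - 1452474/65 = -1457674/65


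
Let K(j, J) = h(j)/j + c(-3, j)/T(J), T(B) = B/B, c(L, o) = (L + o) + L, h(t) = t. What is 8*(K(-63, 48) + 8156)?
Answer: 64704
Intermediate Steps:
c(L, o) = o + 2*L
T(B) = 1
K(j, J) = -5 + j (K(j, J) = j/j + (j + 2*(-3))/1 = 1 + (j - 6)*1 = 1 + (-6 + j)*1 = 1 + (-6 + j) = -5 + j)
8*(K(-63, 48) + 8156) = 8*((-5 - 63) + 8156) = 8*(-68 + 8156) = 8*8088 = 64704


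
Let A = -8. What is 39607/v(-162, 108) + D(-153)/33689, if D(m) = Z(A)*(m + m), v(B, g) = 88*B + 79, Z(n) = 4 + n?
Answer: -1316967575/477608953 ≈ -2.7574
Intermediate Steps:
v(B, g) = 79 + 88*B
D(m) = -8*m (D(m) = (4 - 8)*(m + m) = -8*m)
39607/v(-162, 108) + D(-153)/33689 = 39607/(79 + 88*(-162)) - 8*(-153)/33689 = 39607/(79 - 14256) + 1224*(1/33689) = 39607/(-14177) + 1224/33689 = 39607*(-1/14177) + 1224/33689 = -39607/14177 + 1224/33689 = -1316967575/477608953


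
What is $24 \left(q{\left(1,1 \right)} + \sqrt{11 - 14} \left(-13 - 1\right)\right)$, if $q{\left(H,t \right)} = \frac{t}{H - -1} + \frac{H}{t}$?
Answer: $36 - 336 i \sqrt{3} \approx 36.0 - 581.97 i$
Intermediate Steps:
$q{\left(H,t \right)} = \frac{H}{t} + \frac{t}{1 + H}$ ($q{\left(H,t \right)} = \frac{t}{H + 1} + \frac{H}{t} = \frac{t}{1 + H} + \frac{H}{t} = \frac{H}{t} + \frac{t}{1 + H}$)
$24 \left(q{\left(1,1 \right)} + \sqrt{11 - 14} \left(-13 - 1\right)\right) = 24 \left(\frac{1 + 1^{2} + 1^{2}}{1 \left(1 + 1\right)} + \sqrt{11 - 14} \left(-13 - 1\right)\right) = 24 \left(1 \cdot \frac{1}{2} \left(1 + 1 + 1\right) + \sqrt{-3} \left(-14\right)\right) = 24 \left(1 \cdot \frac{1}{2} \cdot 3 + i \sqrt{3} \left(-14\right)\right) = 24 \left(\frac{3}{2} - 14 i \sqrt{3}\right) = 36 - 336 i \sqrt{3}$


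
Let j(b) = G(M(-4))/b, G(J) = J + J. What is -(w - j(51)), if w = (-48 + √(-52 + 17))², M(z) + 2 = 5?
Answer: -38571/17 + 96*I*√35 ≈ -2268.9 + 567.94*I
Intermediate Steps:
M(z) = 3 (M(z) = -2 + 5 = 3)
G(J) = 2*J
j(b) = 6/b (j(b) = (2*3)/b = 6/b)
w = (-48 + I*√35)² (w = (-48 + √(-35))² = (-48 + I*√35)² ≈ 2269.0 - 567.94*I)
-(w - j(51)) = -((48 - I*√35)² - 6/51) = -((48 - I*√35)² - 1*2/17) = -((48 - I*√35)² - 2/17) = -(-2/17 + (48 - I*√35)²) = 2/17 - (48 - I*√35)²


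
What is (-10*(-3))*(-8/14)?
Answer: -120/7 ≈ -17.143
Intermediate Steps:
(-10*(-3))*(-8/14) = 30*(-8*1/14) = 30*(-4/7) = -120/7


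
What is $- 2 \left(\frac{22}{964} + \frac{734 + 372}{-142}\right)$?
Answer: $\frac{265765}{17111} \approx 15.532$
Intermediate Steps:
$- 2 \left(\frac{22}{964} + \frac{734 + 372}{-142}\right) = - 2 \left(22 \cdot \frac{1}{964} + 1106 \left(- \frac{1}{142}\right)\right) = - 2 \left(\frac{11}{482} - \frac{553}{71}\right) = \left(-2\right) \left(- \frac{265765}{34222}\right) = \frac{265765}{17111}$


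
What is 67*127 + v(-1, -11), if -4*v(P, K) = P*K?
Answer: 34025/4 ≈ 8506.3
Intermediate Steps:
v(P, K) = -K*P/4 (v(P, K) = -P*K/4 = -K*P/4)
67*127 + v(-1, -11) = 67*127 - 1/4*(-11)*(-1) = 8509 - 11/4 = 34025/4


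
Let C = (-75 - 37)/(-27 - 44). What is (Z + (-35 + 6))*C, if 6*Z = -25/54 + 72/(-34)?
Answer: -4538828/97767 ≈ -46.425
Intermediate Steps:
C = 112/71 (C = -112/(-71) = -112*(-1/71) = 112/71 ≈ 1.5775)
Z = -2369/5508 (Z = (-25/54 + 72/(-34))/6 = (-25*1/54 + 72*(-1/34))/6 = (-25/54 - 36/17)/6 = (⅙)*(-2369/918) = -2369/5508 ≈ -0.43010)
(Z + (-35 + 6))*C = (-2369/5508 + (-35 + 6))*(112/71) = (-2369/5508 - 29)*(112/71) = -162101/5508*112/71 = -4538828/97767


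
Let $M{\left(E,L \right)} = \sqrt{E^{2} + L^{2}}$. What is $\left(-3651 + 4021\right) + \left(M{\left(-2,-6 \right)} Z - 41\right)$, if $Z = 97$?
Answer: $329 + 194 \sqrt{10} \approx 942.48$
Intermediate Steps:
$\left(-3651 + 4021\right) + \left(M{\left(-2,-6 \right)} Z - 41\right) = \left(-3651 + 4021\right) - \left(41 - \sqrt{\left(-2\right)^{2} + \left(-6\right)^{2}} \cdot 97\right) = 370 - \left(41 - \sqrt{4 + 36} \cdot 97\right) = 370 - \left(41 - \sqrt{40} \cdot 97\right) = 370 - \left(41 - 2 \sqrt{10} \cdot 97\right) = 370 - \left(41 - 194 \sqrt{10}\right) = 329 + 194 \sqrt{10}$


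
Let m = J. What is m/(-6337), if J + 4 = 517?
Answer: -513/6337 ≈ -0.080953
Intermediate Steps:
J = 513 (J = -4 + 517 = 513)
m = 513
m/(-6337) = 513/(-6337) = 513*(-1/6337) = -513/6337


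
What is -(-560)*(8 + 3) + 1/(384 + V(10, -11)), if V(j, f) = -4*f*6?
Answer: 3991681/648 ≈ 6160.0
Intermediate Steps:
V(j, f) = -24*f
-(-560)*(8 + 3) + 1/(384 + V(10, -11)) = -(-560)*(8 + 3) + 1/(384 - 24*(-11)) = -(-560)*11 + 1/(384 + 264) = -70*(-88) + 1/648 = 6160 + 1/648 = 3991681/648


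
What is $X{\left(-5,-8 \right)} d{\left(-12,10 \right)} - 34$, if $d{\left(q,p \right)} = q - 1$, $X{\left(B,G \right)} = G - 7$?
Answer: $161$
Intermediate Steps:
$X{\left(B,G \right)} = -7 + G$ ($X{\left(B,G \right)} = G - 7 = -7 + G$)
$d{\left(q,p \right)} = -1 + q$
$X{\left(-5,-8 \right)} d{\left(-12,10 \right)} - 34 = \left(-7 - 8\right) \left(-1 - 12\right) - 34 = \left(-15\right) \left(-13\right) - 34 = 195 - 34 = 161$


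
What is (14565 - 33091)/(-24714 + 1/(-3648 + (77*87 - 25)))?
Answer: 56059676/74784563 ≈ 0.74962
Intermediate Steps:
(14565 - 33091)/(-24714 + 1/(-3648 + (77*87 - 25))) = -18526/(-24714 + 1/(-3648 + (6699 - 25))) = -18526/(-24714 + 1/(-3648 + 6674)) = -18526/(-24714 + 1/3026) = -18526/(-74784563/3026) = -18526*(-3026/74784563) = 56059676/74784563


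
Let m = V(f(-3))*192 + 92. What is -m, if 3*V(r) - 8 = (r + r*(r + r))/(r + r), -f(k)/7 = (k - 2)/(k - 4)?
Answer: -316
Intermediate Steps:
f(k) = -7*(-2 + k)/(-4 + k) (f(k) = -7*(k - 2)/(k - 4) = -7*(-2 + k)/(-4 + k))
V(r) = 8/3 + (r + 2*r²)/(6*r) (V(r) = 8/3 + ((r + r*(r + r))/(r + r))/3 = 8/3 + ((r + r*(2*r))/((2*r)))/3 = 8/3 + ((r + 2*r²)*(1/(2*r)))/3 = 8/3 + ((r + 2*r²)/(2*r))/3 = 8/3 + (r + 2*r²)/(6*r))
m = 316 (m = (17/6 + (7*(2 - 1*(-3))/(-4 - 3))/3)*192 + 92 = (17/6 + (7*(2 + 3)/(-7))/3)*192 + 92 = (17/6 + (7*(-⅐)*5)/3)*192 + 92 = (17/6 + (⅓)*(-5))*192 + 92 = (17/6 - 5/3)*192 + 92 = (7/6)*192 + 92 = 224 + 92 = 316)
-m = -1*316 = -316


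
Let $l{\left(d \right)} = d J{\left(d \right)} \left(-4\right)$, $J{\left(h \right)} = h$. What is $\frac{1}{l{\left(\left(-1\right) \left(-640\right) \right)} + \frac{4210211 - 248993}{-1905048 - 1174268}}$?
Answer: $- \frac{1539658}{2522577647809} \approx -6.1035 \cdot 10^{-7}$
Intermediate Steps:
$l{\left(d \right)} = - 4 d^{2}$ ($l{\left(d \right)} = d d \left(-4\right) = d^{2} \left(-4\right) = - 4 d^{2}$)
$\frac{1}{l{\left(\left(-1\right) \left(-640\right) \right)} + \frac{4210211 - 248993}{-1905048 - 1174268}} = \frac{1}{- 4 \left(\left(-1\right) \left(-640\right)\right)^{2} + \frac{4210211 - 248993}{-1905048 - 1174268}} = \frac{1}{- 4 \cdot 640^{2} + \frac{3961218}{-3079316}} = \frac{1}{\left(-4\right) 409600 + 3961218 \left(- \frac{1}{3079316}\right)} = \frac{1}{-1638400 - \frac{1980609}{1539658}} = \frac{1}{- \frac{2522577647809}{1539658}} = - \frac{1539658}{2522577647809}$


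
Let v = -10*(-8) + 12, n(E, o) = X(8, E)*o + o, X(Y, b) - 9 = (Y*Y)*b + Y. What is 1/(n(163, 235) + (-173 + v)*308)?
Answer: 1/2430802 ≈ 4.1139e-7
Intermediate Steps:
X(Y, b) = 9 + Y + b*Y² (X(Y, b) = 9 + ((Y*Y)*b + Y) = 9 + (Y²*b + Y) = 9 + (b*Y² + Y) = 9 + (Y + b*Y²) = 9 + Y + b*Y²)
n(E, o) = o + o*(17 + 64*E) (n(E, o) = (9 + 8 + E*8²)*o + o = (9 + 8 + E*64)*o + o = (9 + 8 + 64*E)*o + o = (17 + 64*E)*o + o = o*(17 + 64*E) + o = o + o*(17 + 64*E))
v = 92 (v = 80 + 12 = 92)
1/(n(163, 235) + (-173 + v)*308) = 1/(2*235*(9 + 32*163) + (-173 + 92)*308) = 1/(2*235*(9 + 5216) - 81*308) = 1/(2*235*5225 - 24948) = 1/(2455750 - 24948) = 1/2430802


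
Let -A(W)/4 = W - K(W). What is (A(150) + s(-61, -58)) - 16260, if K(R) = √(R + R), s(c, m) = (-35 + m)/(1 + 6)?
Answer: -118113/7 + 40*√3 ≈ -16804.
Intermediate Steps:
s(c, m) = -5 + m/7 (s(c, m) = (-35 + m)/7 = (-35 + m)*(⅐) = -5 + m/7)
K(R) = √2*√R (K(R) = √(2*R) = √2*√R)
A(W) = -4*W + 4*√2*√W (A(W) = -4*(W - √2*√W) = -4*W + 4*√2*√W)
(A(150) + s(-61, -58)) - 16260 = ((-4*150 + 4*√2*√150) + (-5 + (⅐)*(-58))) - 16260 = ((-600 + 4*√2*(5*√6)) + (-5 - 58/7)) - 16260 = ((-600 + 40*√3) - 93/7) - 16260 = (-4293/7 + 40*√3) - 16260 = -118113/7 + 40*√3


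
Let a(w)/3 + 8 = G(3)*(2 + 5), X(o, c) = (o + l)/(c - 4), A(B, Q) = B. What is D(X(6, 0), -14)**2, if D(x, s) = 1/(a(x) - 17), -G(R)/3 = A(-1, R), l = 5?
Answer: 1/484 ≈ 0.0020661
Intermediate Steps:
G(R) = 3 (G(R) = -3*(-1) = 3)
X(o, c) = (5 + o)/(-4 + c) (X(o, c) = (o + 5)/(c - 4) = (5 + o)/(-4 + c))
a(w) = 39 (a(w) = -24 + 3*(3*(2 + 5)) = -24 + 3*(3*7) = -24 + 3*21 = -24 + 63 = 39)
D(x, s) = 1/22 (D(x, s) = 1/(39 - 17) = 1/22)
D(X(6, 0), -14)**2 = (1/22)**2 = 1/484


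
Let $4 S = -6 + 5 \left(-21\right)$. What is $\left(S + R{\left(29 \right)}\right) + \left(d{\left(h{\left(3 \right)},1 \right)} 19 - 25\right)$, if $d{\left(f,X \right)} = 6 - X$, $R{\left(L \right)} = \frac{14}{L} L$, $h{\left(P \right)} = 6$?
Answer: $\frac{225}{4} \approx 56.25$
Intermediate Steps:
$R{\left(L \right)} = 14$
$S = - \frac{111}{4}$ ($S = \frac{-6 + 5 \left(-21\right)}{4} = \frac{-6 - 105}{4} = \frac{1}{4} \left(-111\right) = - \frac{111}{4} \approx -27.75$)
$\left(S + R{\left(29 \right)}\right) + \left(d{\left(h{\left(3 \right)},1 \right)} 19 - 25\right) = \left(- \frac{111}{4} + 14\right) - \left(25 - \left(6 - 1\right) 19\right) = - \frac{55}{4} - \left(25 - \left(6 - 1\right) 19\right) = - \frac{55}{4} + \left(5 \cdot 19 - 25\right) = - \frac{55}{4} + \left(95 - 25\right) = - \frac{55}{4} + 70 = \frac{225}{4}$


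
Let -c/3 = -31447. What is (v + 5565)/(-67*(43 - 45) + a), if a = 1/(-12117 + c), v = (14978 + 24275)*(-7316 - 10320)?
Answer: -56920414442832/11018017 ≈ -5.1661e+6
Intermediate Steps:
c = 94341 (c = -3*(-31447) = 94341)
v = -692265908 (v = 39253*(-17636) = -692265908)
a = 1/82224 (a = 1/(-12117 + 94341) = 1/82224 ≈ 1.2162e-5)
(v + 5565)/(-67*(43 - 45) + a) = (-692265908 + 5565)/(-67*(43 - 45) + 1/82224) = -692260343/(-67*(-2) + 1/82224) = -692260343/(134 + 1/82224) = -692260343/11018017/82224 = -692260343*82224/11018017 = -56920414442832/11018017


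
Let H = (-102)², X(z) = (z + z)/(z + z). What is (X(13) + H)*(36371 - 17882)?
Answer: 192378045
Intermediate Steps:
X(z) = 1 (X(z) = (2*z)/((2*z)) = (2*z)*(1/(2*z)) = 1)
H = 10404
(X(13) + H)*(36371 - 17882) = (1 + 10404)*(36371 - 17882) = 10405*18489 = 192378045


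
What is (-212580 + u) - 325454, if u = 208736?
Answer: -329298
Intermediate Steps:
(-212580 + u) - 325454 = (-212580 + 208736) - 325454 = -3844 - 325454 = -329298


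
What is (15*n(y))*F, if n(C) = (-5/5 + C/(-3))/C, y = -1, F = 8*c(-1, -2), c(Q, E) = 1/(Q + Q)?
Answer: -40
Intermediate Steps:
c(Q, E) = 1/(2*Q)
F = -4 (F = 8*((½)/(-1)) = 8*((½)*(-1)) = 8*(-½) = -4)
n(C) = (-1 - C/3)/C (n(C) = (-5*⅕ + C*(-⅓))/C = (-1 - C/3)/C)
(15*n(y))*F = (15*((⅓)*(-3 - 1*(-1))/(-1)))*(-4) = (15*((⅓)*(-1)*(-3 + 1)))*(-4) = (15*((⅓)*(-1)*(-2)))*(-4) = (15*(⅔))*(-4) = 10*(-4) = -40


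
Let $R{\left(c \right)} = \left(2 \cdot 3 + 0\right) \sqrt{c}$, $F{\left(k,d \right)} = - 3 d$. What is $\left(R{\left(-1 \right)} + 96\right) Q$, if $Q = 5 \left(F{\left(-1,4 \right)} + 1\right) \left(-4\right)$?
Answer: $21120 + 1320 i \approx 21120.0 + 1320.0 i$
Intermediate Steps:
$R{\left(c \right)} = 6 \sqrt{c}$ ($R{\left(c \right)} = \left(6 + 0\right) \sqrt{c} = 6 \sqrt{c}$)
$Q = 220$ ($Q = 5 \left(\left(-3\right) 4 + 1\right) \left(-4\right) = 5 \left(-12 + 1\right) \left(-4\right) = 5 \left(\left(-11\right) \left(-4\right)\right) = 5 \cdot 44 = 220$)
$\left(R{\left(-1 \right)} + 96\right) Q = \left(6 \sqrt{-1} + 96\right) 220 = \left(6 i + 96\right) 220 = \left(96 + 6 i\right) 220 = 21120 + 1320 i$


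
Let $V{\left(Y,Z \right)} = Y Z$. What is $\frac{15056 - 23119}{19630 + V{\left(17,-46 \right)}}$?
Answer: $- \frac{8063}{18848} \approx -0.42779$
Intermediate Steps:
$\frac{15056 - 23119}{19630 + V{\left(17,-46 \right)}} = \frac{15056 - 23119}{19630 + 17 \left(-46\right)} = - \frac{8063}{19630 - 782} = - \frac{8063}{18848}$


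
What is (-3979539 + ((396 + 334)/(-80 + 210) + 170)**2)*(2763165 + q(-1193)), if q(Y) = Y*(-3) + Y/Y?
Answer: -1846331946383490/169 ≈ -1.0925e+13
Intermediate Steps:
q(Y) = 1 - 3*Y (q(Y) = -3*Y + 1 = 1 - 3*Y)
(-3979539 + ((396 + 334)/(-80 + 210) + 170)**2)*(2763165 + q(-1193)) = (-3979539 + ((396 + 334)/(-80 + 210) + 170)**2)*(2763165 + (1 - 3*(-1193))) = (-3979539 + (730/130 + 170)**2)*(2763165 + (1 + 3579)) = (-3979539 + (730*(1/130) + 170)**2)*(2763165 + 3580) = (-3979539 + (73/13 + 170)**2)*2766745 = (-3979539 + (2283/13)**2)*2766745 = (-3979539 + 5212089/169)*2766745 = -667330002/169*2766745 = -1846331946383490/169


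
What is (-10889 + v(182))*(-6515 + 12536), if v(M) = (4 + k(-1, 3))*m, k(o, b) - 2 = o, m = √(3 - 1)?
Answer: -65562669 + 30105*√2 ≈ -6.5520e+7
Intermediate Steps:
m = √2 ≈ 1.4142
k(o, b) = 2 + o
v(M) = 5*√2 (v(M) = (4 + (2 - 1))*√2 = (4 + 1)*√2 = 5*√2)
(-10889 + v(182))*(-6515 + 12536) = (-10889 + 5*√2)*(-6515 + 12536) = (-10889 + 5*√2)*6021 = -65562669 + 30105*√2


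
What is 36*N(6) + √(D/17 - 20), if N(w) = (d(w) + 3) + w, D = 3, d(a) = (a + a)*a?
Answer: 2916 + I*√5729/17 ≈ 2916.0 + 4.4524*I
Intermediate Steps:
d(a) = 2*a² (d(a) = (2*a)*a = 2*a²)
N(w) = 3 + w + 2*w² (N(w) = (2*w² + 3) + w = (3 + 2*w²) + w = 3 + w + 2*w²)
36*N(6) + √(D/17 - 20) = 36*(3 + 6 + 2*6²) + √(3/17 - 20) = 36*(3 + 6 + 2*36) + √(3*(1/17) - 20) = 36*(3 + 6 + 72) + √(3/17 - 20) = 36*81 + √(-337/17) = 2916 + I*√5729/17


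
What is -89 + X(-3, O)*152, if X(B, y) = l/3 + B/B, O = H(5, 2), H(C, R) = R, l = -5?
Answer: -571/3 ≈ -190.33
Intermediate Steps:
O = 2
X(B, y) = -2/3 (X(B, y) = -5/3 + B/B = -5*1/3 + 1 = -5/3 + 1 = -2/3)
-89 + X(-3, O)*152 = -89 - 2/3*152 = -89 - 304/3 = -571/3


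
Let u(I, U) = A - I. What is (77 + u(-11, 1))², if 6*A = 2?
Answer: 70225/9 ≈ 7802.8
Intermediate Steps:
A = ⅓ (A = (⅙)*2 = ⅓ ≈ 0.33333)
u(I, U) = ⅓ - I
(77 + u(-11, 1))² = (77 + (⅓ - 1*(-11)))² = (77 + (⅓ + 11))² = (77 + 34/3)² = (265/3)² = 70225/9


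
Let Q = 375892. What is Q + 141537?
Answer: 517429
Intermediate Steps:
Q + 141537 = 375892 + 141537 = 517429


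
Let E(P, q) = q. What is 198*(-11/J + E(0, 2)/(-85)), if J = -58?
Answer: 81081/2465 ≈ 32.893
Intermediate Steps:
198*(-11/J + E(0, 2)/(-85)) = 198*(-11/(-58) + 2/(-85)) = 198*(-11*(-1/58) + 2*(-1/85)) = 198*(11/58 - 2/85) = 198*(819/4930) = 81081/2465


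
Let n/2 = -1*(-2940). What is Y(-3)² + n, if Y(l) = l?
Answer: 5889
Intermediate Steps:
n = 5880 (n = 2*(-1*(-2940)) = 2*2940 = 5880)
Y(-3)² + n = (-3)² + 5880 = 9 + 5880 = 5889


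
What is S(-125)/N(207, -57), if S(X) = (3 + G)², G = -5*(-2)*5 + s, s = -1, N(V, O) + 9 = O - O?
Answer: -2704/9 ≈ -300.44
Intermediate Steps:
N(V, O) = -9 (N(V, O) = -9 + (O - O) = -9 + 0 = -9)
G = 49 (G = -5*(-2)*5 - 1 = 10*5 - 1 = 50 - 1 = 49)
S(X) = 2704 (S(X) = (3 + 49)² = 52² = 2704)
S(-125)/N(207, -57) = 2704/(-9) = 2704*(-⅑) = -2704/9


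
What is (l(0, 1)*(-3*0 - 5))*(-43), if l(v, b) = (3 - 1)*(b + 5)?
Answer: 2580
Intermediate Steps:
l(v, b) = 10 + 2*b (l(v, b) = 2*(5 + b) = 10 + 2*b)
(l(0, 1)*(-3*0 - 5))*(-43) = ((10 + 2*1)*(-3*0 - 5))*(-43) = ((10 + 2)*(0 - 5))*(-43) = (12*(-5))*(-43) = -60*(-43) = 2580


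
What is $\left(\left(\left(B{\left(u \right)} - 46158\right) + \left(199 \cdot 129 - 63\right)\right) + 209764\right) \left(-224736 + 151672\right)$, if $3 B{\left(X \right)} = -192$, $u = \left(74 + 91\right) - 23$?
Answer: $-13820055600$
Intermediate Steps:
$u = 142$ ($u = 165 - 23 = 142$)
$B{\left(X \right)} = -64$ ($B{\left(X \right)} = \frac{1}{3} \left(-192\right) = -64$)
$\left(\left(\left(B{\left(u \right)} - 46158\right) + \left(199 \cdot 129 - 63\right)\right) + 209764\right) \left(-224736 + 151672\right) = \left(\left(\left(-64 - 46158\right) + \left(199 \cdot 129 - 63\right)\right) + 209764\right) \left(-224736 + 151672\right) = \left(\left(-46222 + \left(25671 - 63\right)\right) + 209764\right) \left(-73064\right) = \left(\left(-46222 + 25608\right) + 209764\right) \left(-73064\right) = \left(-20614 + 209764\right) \left(-73064\right) = 189150 \left(-73064\right) = -13820055600$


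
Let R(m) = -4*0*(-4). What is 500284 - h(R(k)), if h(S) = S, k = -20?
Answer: 500284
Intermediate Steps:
R(m) = 0 (R(m) = 0*(-4) = 0)
500284 - h(R(k)) = 500284 - 1*0 = 500284 + 0 = 500284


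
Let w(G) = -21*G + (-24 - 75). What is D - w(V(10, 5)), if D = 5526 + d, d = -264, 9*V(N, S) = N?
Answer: 16153/3 ≈ 5384.3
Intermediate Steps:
V(N, S) = N/9
D = 5262 (D = 5526 - 264 = 5262)
w(G) = -99 - 21*G (w(G) = -21*G - 99 = -99 - 21*G)
D - w(V(10, 5)) = 5262 - (-99 - 7*10/3) = 5262 - (-99 - 21*10/9) = 5262 - (-99 - 70/3) = 5262 - 1*(-367/3) = 5262 + 367/3 = 16153/3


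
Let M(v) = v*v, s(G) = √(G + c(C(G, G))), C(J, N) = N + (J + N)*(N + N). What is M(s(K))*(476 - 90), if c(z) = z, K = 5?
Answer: 42460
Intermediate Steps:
C(J, N) = N + 2*N*(J + N) (C(J, N) = N + (J + N)*(2*N) = N + 2*N*(J + N))
s(G) = √(G + G*(1 + 4*G)) (s(G) = √(G + G*(1 + 2*G + 2*G)) = √(G + G*(1 + 4*G)))
M(v) = v²
M(s(K))*(476 - 90) = (√2*√(5*(1 + 2*5)))²*(476 - 90) = (√2*√(5*(1 + 10)))²*386 = (√2*√(5*11))²*386 = (√2*√55)²*386 = (√110)²*386 = 110*386 = 42460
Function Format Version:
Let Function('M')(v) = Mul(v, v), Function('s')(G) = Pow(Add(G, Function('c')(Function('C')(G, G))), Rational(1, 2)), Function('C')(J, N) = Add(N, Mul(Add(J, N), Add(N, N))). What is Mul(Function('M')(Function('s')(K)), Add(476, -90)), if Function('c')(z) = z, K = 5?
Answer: 42460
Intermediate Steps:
Function('C')(J, N) = Add(N, Mul(2, N, Add(J, N))) (Function('C')(J, N) = Add(N, Mul(Add(J, N), Mul(2, N))) = Add(N, Mul(2, N, Add(J, N))))
Function('s')(G) = Pow(Add(G, Mul(G, Add(1, Mul(4, G)))), Rational(1, 2)) (Function('s')(G) = Pow(Add(G, Mul(G, Add(1, Mul(2, G), Mul(2, G)))), Rational(1, 2)) = Pow(Add(G, Mul(G, Add(1, Mul(4, G)))), Rational(1, 2)))
Function('M')(v) = Pow(v, 2)
Mul(Function('M')(Function('s')(K)), Add(476, -90)) = Mul(Pow(Mul(Pow(2, Rational(1, 2)), Pow(Mul(5, Add(1, Mul(2, 5))), Rational(1, 2))), 2), Add(476, -90)) = Mul(Pow(Mul(Pow(2, Rational(1, 2)), Pow(Mul(5, Add(1, 10)), Rational(1, 2))), 2), 386) = Mul(Pow(Mul(Pow(2, Rational(1, 2)), Pow(Mul(5, 11), Rational(1, 2))), 2), 386) = Mul(Pow(Mul(Pow(2, Rational(1, 2)), Pow(55, Rational(1, 2))), 2), 386) = Mul(Pow(Pow(110, Rational(1, 2)), 2), 386) = Mul(110, 386) = 42460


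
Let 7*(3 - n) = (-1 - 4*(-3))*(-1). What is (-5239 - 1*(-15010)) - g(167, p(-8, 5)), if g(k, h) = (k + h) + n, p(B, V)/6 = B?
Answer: 67532/7 ≈ 9647.4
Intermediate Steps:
p(B, V) = 6*B
n = 32/7 (n = 3 - (-1 - 4*(-3))*(-1)/7 = 3 - (-1 + 12)*(-1)/7 = 3 - 11*(-1)/7 = 3 - 1/7*(-11) = 3 + 11/7 = 32/7 ≈ 4.5714)
g(k, h) = 32/7 + h + k (g(k, h) = (k + h) + 32/7 = (h + k) + 32/7 = 32/7 + h + k)
(-5239 - 1*(-15010)) - g(167, p(-8, 5)) = (-5239 - 1*(-15010)) - (32/7 + 6*(-8) + 167) = (-5239 + 15010) - (32/7 - 48 + 167) = 9771 - 1*865/7 = 9771 - 865/7 = 67532/7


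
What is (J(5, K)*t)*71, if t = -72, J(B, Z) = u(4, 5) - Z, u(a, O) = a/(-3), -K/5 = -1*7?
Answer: 185736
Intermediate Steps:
K = 35 (K = -(-5)*7 = -5*(-7) = 35)
u(a, O) = -a/3 (u(a, O) = a*(-⅓) = -a/3)
J(B, Z) = -4/3 - Z (J(B, Z) = -⅓*4 - Z = -4/3 - Z)
(J(5, K)*t)*71 = ((-4/3 - 1*35)*(-72))*71 = ((-4/3 - 35)*(-72))*71 = -109/3*(-72)*71 = 2616*71 = 185736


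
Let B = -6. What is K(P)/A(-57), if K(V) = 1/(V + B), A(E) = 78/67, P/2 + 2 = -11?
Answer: -67/2496 ≈ -0.026843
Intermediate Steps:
P = -26 (P = -4 + 2*(-11) = -4 - 22 = -26)
A(E) = 78/67 (A(E) = 78*(1/67) = 78/67)
K(V) = 1/(-6 + V) (K(V) = 1/(V - 6) = 1/(-6 + V))
K(P)/A(-57) = 1/((-6 - 26)*(78/67)) = (67/78)/(-32) = -1/32*67/78 = -67/2496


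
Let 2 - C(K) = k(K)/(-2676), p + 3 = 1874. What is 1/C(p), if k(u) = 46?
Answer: 1338/2699 ≈ 0.49574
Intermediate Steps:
p = 1871 (p = -3 + 1874 = 1871)
C(K) = 2699/1338 (C(K) = 2 - 46/(-2676) = 2 - 46*(-1)/2676 = 2 - 1*(-23/1338) = 2 + 23/1338 = 2699/1338)
1/C(p) = 1/(2699/1338) = 1338/2699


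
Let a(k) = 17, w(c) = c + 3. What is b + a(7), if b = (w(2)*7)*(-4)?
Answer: -123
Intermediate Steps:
w(c) = 3 + c
b = -140 (b = ((3 + 2)*7)*(-4) = (5*7)*(-4) = 35*(-4) = -140)
b + a(7) = -140 + 17 = -123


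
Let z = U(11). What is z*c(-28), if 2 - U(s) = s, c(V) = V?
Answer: 252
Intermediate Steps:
U(s) = 2 - s
z = -9 (z = 2 - 1*11 = 2 - 11 = -9)
z*c(-28) = -9*(-28) = 252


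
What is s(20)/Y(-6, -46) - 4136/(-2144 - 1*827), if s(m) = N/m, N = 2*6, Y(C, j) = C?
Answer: 38389/29710 ≈ 1.2921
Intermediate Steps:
N = 12
s(m) = 12/m
s(20)/Y(-6, -46) - 4136/(-2144 - 1*827) = (12/20)/(-6) - 4136/(-2144 - 1*827) = (12*(1/20))*(-⅙) - 4136/(-2144 - 827) = (⅗)*(-⅙) - 4136/(-2971) = -⅒ - 4136*(-1/2971) = -⅒ + 4136/2971 = 38389/29710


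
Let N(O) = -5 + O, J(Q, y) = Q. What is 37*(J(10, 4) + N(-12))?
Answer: -259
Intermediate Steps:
37*(J(10, 4) + N(-12)) = 37*(10 + (-5 - 12)) = 37*(10 - 17) = 37*(-7) = -259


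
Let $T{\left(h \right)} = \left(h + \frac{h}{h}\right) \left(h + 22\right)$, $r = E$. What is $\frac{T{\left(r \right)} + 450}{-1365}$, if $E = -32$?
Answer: $- \frac{152}{273} \approx -0.55678$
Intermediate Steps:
$r = -32$
$T{\left(h \right)} = \left(1 + h\right) \left(22 + h\right)$ ($T{\left(h \right)} = \left(h + 1\right) \left(22 + h\right) = \left(1 + h\right) \left(22 + h\right)$)
$\frac{T{\left(r \right)} + 450}{-1365} = \frac{\left(22 + \left(-32\right)^{2} + 23 \left(-32\right)\right) + 450}{-1365} = \left(\left(22 + 1024 - 736\right) + 450\right) \left(- \frac{1}{1365}\right) = \left(310 + 450\right) \left(- \frac{1}{1365}\right) = 760 \left(- \frac{1}{1365}\right) = - \frac{152}{273}$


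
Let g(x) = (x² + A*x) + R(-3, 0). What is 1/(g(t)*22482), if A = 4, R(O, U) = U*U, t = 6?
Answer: 1/1348920 ≈ 7.4133e-7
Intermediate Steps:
R(O, U) = U²
g(x) = x² + 4*x (g(x) = (x² + 4*x) + 0² = (x² + 4*x) + 0 = x² + 4*x)
1/(g(t)*22482) = 1/((6*(4 + 6))*22482) = 1/((6*10)*22482) = 1/(60*22482) = 1/1348920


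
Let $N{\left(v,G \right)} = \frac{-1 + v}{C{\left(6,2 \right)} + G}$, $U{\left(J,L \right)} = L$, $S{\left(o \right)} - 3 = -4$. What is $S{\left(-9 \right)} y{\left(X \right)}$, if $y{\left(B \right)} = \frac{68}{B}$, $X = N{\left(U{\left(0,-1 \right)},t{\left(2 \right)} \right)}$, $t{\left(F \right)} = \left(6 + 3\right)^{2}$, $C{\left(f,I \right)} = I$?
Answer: $2822$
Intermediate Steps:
$S{\left(o \right)} = -1$ ($S{\left(o \right)} = 3 - 4 = -1$)
$t{\left(F \right)} = 81$ ($t{\left(F \right)} = 9^{2} = 81$)
$N{\left(v,G \right)} = \frac{-1 + v}{2 + G}$
$X = - \frac{2}{83}$ ($X = \frac{-1 - 1}{2 + 81} = \frac{1}{83} \left(-2\right) = - \frac{2}{83} \approx -0.024096$)
$S{\left(-9 \right)} y{\left(X \right)} = - \frac{68}{- \frac{2}{83}} = - \frac{68 \left(-83\right)}{2} = \left(-1\right) \left(-2822\right) = 2822$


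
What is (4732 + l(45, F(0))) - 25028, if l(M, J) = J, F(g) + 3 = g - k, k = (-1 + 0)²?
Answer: -20300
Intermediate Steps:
k = 1 (k = (-1)² = 1)
F(g) = -4 + g (F(g) = -3 + (g - 1*1) = -3 + (g - 1) = -3 + (-1 + g) = -4 + g)
(4732 + l(45, F(0))) - 25028 = (4732 + (-4 + 0)) - 25028 = (4732 - 4) - 25028 = 4728 - 25028 = -20300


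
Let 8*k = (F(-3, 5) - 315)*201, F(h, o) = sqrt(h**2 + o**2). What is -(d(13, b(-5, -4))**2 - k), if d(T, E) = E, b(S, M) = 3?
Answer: -63387/8 + 201*sqrt(34)/8 ≈ -7776.9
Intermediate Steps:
k = -63315/8 + 201*sqrt(34)/8 (k = ((sqrt((-3)**2 + 5**2) - 315)*201)/8 = ((sqrt(9 + 25) - 315)*201)/8 = ((sqrt(34) - 315)*201)/8 = ((-315 + sqrt(34))*201)/8 = (-63315 + 201*sqrt(34))/8 = -63315/8 + 201*sqrt(34)/8 ≈ -7767.9)
-(d(13, b(-5, -4))**2 - k) = -(3**2 - (-63315/8 + 201*sqrt(34)/8)) = -(9 + (63315/8 - 201*sqrt(34)/8)) = -(63387/8 - 201*sqrt(34)/8) = -63387/8 + 201*sqrt(34)/8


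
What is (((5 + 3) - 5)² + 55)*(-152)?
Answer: -9728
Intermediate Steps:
(((5 + 3) - 5)² + 55)*(-152) = ((8 - 5)² + 55)*(-152) = (3² + 55)*(-152) = (9 + 55)*(-152) = 64*(-152) = -9728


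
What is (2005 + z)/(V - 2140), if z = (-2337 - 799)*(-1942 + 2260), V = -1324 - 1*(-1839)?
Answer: 995243/1625 ≈ 612.46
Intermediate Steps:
V = 515 (V = -1324 + 1839 = 515)
z = -997248 (z = -3136*318 = -997248)
(2005 + z)/(V - 2140) = (2005 - 997248)/(515 - 2140) = -995243/(-1625) = -995243*(-1/1625) = 995243/1625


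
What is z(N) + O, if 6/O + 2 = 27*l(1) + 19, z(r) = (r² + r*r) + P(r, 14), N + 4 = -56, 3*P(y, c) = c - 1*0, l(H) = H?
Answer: 475517/66 ≈ 7204.8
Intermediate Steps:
P(y, c) = c/3 (P(y, c) = (c - 1*0)/3 = (c + 0)/3 = c/3)
N = -60 (N = -4 - 56 = -60)
z(r) = 14/3 + 2*r² (z(r) = (r² + r*r) + (⅓)*14 = (r² + r²) + 14/3 = 2*r² + 14/3 = 14/3 + 2*r²)
O = 3/22 (O = 6/(-2 + (27*1 + 19)) = 6/(-2 + (27 + 19)) = 6/(-2 + 46) = 6/44 = 6*(1/44) = 3/22 ≈ 0.13636)
z(N) + O = (14/3 + 2*(-60)²) + 3/22 = (14/3 + 2*3600) + 3/22 = (14/3 + 7200) + 3/22 = 21614/3 + 3/22 = 475517/66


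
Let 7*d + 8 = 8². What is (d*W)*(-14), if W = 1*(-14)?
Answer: 1568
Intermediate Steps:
W = -14
d = 8 (d = -8/7 + (⅐)*8² = -8/7 + (⅐)*64 = -8/7 + 64/7 = 8)
(d*W)*(-14) = (8*(-14))*(-14) = -112*(-14) = 1568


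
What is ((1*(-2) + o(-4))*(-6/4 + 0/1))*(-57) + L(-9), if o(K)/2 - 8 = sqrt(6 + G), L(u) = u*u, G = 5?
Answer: 1278 + 171*sqrt(11) ≈ 1845.1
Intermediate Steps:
L(u) = u**2
o(K) = 16 + 2*sqrt(11) (o(K) = 16 + 2*sqrt(6 + 5) = 16 + 2*sqrt(11))
((1*(-2) + o(-4))*(-6/4 + 0/1))*(-57) + L(-9) = ((1*(-2) + (16 + 2*sqrt(11)))*(-6/4 + 0/1))*(-57) + (-9)**2 = ((-2 + (16 + 2*sqrt(11)))*(-6*1/4 + 0*1))*(-57) + 81 = ((14 + 2*sqrt(11))*(-3/2 + 0))*(-57) + 81 = ((14 + 2*sqrt(11))*(-3/2))*(-57) + 81 = (-21 - 3*sqrt(11))*(-57) + 81 = (1197 + 171*sqrt(11)) + 81 = 1278 + 171*sqrt(11)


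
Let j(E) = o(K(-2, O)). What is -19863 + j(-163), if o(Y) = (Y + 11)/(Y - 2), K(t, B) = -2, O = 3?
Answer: -79461/4 ≈ -19865.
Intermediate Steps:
o(Y) = (11 + Y)/(-2 + Y)
j(E) = -9/4 (j(E) = (11 - 2)/(-2 - 2) = 9/(-4) = -1/4*9 = -9/4)
-19863 + j(-163) = -19863 - 9/4 = -79461/4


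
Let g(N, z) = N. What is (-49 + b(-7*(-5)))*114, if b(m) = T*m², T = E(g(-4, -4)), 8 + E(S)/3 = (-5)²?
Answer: 7116564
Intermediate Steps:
E(S) = 51 (E(S) = -24 + 3*(-5)² = -24 + 3*25 = -24 + 75 = 51)
T = 51
b(m) = 51*m²
(-49 + b(-7*(-5)))*114 = (-49 + 51*(-7*(-5))²)*114 = (-49 + 51*35²)*114 = (-49 + 51*1225)*114 = (-49 + 62475)*114 = 62426*114 = 7116564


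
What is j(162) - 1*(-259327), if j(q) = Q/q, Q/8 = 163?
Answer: 21006139/81 ≈ 2.5934e+5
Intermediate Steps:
Q = 1304 (Q = 8*163 = 1304)
j(q) = 1304/q
j(162) - 1*(-259327) = 1304/162 - 1*(-259327) = 1304*(1/162) + 259327 = 652/81 + 259327 = 21006139/81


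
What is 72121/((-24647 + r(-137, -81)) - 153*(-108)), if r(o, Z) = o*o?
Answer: 72121/10646 ≈ 6.7745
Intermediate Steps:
r(o, Z) = o**2
72121/((-24647 + r(-137, -81)) - 153*(-108)) = 72121/((-24647 + (-137)**2) - 153*(-108)) = 72121/((-24647 + 18769) + 16524) = 72121/(-5878 + 16524) = 72121/10646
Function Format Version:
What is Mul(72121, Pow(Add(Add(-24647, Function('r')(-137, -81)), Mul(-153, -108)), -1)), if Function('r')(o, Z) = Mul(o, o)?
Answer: Rational(72121, 10646) ≈ 6.7745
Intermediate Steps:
Function('r')(o, Z) = Pow(o, 2)
Mul(72121, Pow(Add(Add(-24647, Function('r')(-137, -81)), Mul(-153, -108)), -1)) = Mul(72121, Pow(Add(Add(-24647, Pow(-137, 2)), Mul(-153, -108)), -1)) = Mul(72121, Pow(Add(Add(-24647, 18769), 16524), -1)) = Mul(72121, Pow(Add(-5878, 16524), -1)) = Mul(72121, Pow(10646, -1)) = Mul(72121, Rational(1, 10646)) = Rational(72121, 10646)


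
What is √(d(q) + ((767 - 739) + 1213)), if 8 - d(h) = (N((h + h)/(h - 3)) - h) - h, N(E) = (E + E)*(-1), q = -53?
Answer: 13*√1330/14 ≈ 33.864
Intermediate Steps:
N(E) = -2*E (N(E) = (2*E)*(-1) = -2*E)
d(h) = 8 + 2*h + 4*h/(-3 + h) (d(h) = 8 - ((-2*(h + h)/(h - 3) - h) - h) = 8 - ((-2*2*h/(-3 + h) - h) - h) = 8 - ((-4*h/(-3 + h) - h) - h) = 8 - ((-h - 4*h/(-3 + h)) - h) = 8 - (-2*h - 4*h/(-3 + h)) = 8 + (2*h + 4*h/(-3 + h)) = 8 + 2*h + 4*h/(-3 + h))
√(d(q) + ((767 - 739) + 1213)) = √(2*(-12 + (-53)² + 3*(-53))/(-3 - 53) + ((767 - 739) + 1213)) = √(2*(-12 + 2809 - 159)/(-56) + (28 + 1213)) = √(2*(-1/56)*2638 + 1241) = √(-1319/14 + 1241) = √(16055/14) = 13*√1330/14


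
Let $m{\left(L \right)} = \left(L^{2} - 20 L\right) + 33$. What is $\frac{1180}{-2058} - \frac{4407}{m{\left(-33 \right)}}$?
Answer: $- \frac{620687}{203742} \approx -3.0464$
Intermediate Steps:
$m{\left(L \right)} = 33 + L^{2} - 20 L$
$\frac{1180}{-2058} - \frac{4407}{m{\left(-33 \right)}} = \frac{1180}{-2058} - \frac{4407}{33 + \left(-33\right)^{2} - -660} = 1180 \left(- \frac{1}{2058}\right) - \frac{4407}{33 + 1089 + 660} = - \frac{590}{1029} - \frac{4407}{1782} = - \frac{590}{1029} - \frac{1469}{594} = - \frac{620687}{203742}$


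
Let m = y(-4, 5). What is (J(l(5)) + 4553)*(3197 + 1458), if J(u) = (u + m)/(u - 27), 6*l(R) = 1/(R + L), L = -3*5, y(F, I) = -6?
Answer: 34357502970/1621 ≈ 2.1195e+7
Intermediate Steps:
L = -15
l(R) = 1/(6*(-15 + R)) (l(R) = 1/(6*(R - 15)) = 1/(6*(-15 + R)))
m = -6
J(u) = (-6 + u)/(-27 + u) (J(u) = (u - 6)/(u - 27) = (-6 + u)/(-27 + u))
(J(l(5)) + 4553)*(3197 + 1458) = ((-6 + 1/(6*(-15 + 5)))/(-27 + 1/(6*(-15 + 5))) + 4553)*(3197 + 1458) = ((-6 + (1/6)/(-10))/(-27 + (1/6)/(-10)) + 4553)*4655 = ((-6 + (1/6)*(-1/10))/(-27 + (1/6)*(-1/10)) + 4553)*4655 = ((-6 - 1/60)/(-27 - 1/60) + 4553)*4655 = (-361/60/(-1621/60) + 4553)*4655 = (-60/1621*(-361/60) + 4553)*4655 = (361/1621 + 4553)*4655 = (7380774/1621)*4655 = 34357502970/1621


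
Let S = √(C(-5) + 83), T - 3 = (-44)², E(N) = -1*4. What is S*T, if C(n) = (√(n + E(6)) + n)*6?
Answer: 1939*√(53 + 18*I) ≈ 14313.0 + 2364.2*I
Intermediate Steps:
E(N) = -4
T = 1939 (T = 3 + (-44)² = 3 + 1936 = 1939)
C(n) = 6*n + 6*√(-4 + n) (C(n) = (√(n - 4) + n)*6 = (√(-4 + n) + n)*6 = (n + √(-4 + n))*6 = 6*n + 6*√(-4 + n))
S = √(53 + 18*I) (S = √((6*(-5) + 6*√(-4 - 5)) + 83) = √((-30 + 6*√(-9)) + 83) = √((-30 + 6*(3*I)) + 83) = √((-30 + 18*I) + 83) = √(53 + 18*I) ≈ 7.3815 + 1.2193*I)
S*T = √(53 + 18*I)*1939 = 1939*√(53 + 18*I)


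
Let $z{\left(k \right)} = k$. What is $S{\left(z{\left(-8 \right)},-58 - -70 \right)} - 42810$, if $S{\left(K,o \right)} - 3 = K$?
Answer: $-42815$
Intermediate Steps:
$S{\left(K,o \right)} = 3 + K$
$S{\left(z{\left(-8 \right)},-58 - -70 \right)} - 42810 = \left(3 - 8\right) - 42810 = -5 - 42810 = -42815$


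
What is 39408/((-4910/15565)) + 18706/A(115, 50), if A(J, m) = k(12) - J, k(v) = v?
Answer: -6327055502/50573 ≈ -1.2511e+5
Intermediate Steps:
A(J, m) = 12 - J
39408/((-4910/15565)) + 18706/A(115, 50) = 39408/((-4910/15565)) + 18706/(12 - 1*115) = 39408/((-4910*1/15565)) + 18706/(12 - 115) = 39408/(-982/3113) + 18706/(-103) = 39408*(-3113/982) + 18706*(-1/103) = -61338552/491 - 18706/103 = -6327055502/50573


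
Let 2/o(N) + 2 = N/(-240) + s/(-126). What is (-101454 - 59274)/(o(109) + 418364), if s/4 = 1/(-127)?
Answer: -63113987946/164281077433 ≈ -0.38418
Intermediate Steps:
s = -4/127 (s = 4/(-127) = 4*(-1/127) = -4/127 ≈ -0.031496)
o(N) = 2/(-16000/8001 - N/240) (o(N) = 2/(-2 + (N/(-240) - 4/127/(-126))) = 2/(-2 + (N*(-1/240) - 4/127*(-1/126))) = 2/(-2 + (-N/240 + 2/8001)) = 2/(-2 + (2/8001 - N/240)) = 2/(-16000/8001 - N/240))
(-101454 - 59274)/(o(109) + 418364) = (-101454 - 59274)/(-1280160/(1280000 + 2667*109) + 418364) = -160728/(-1280160/(1280000 + 290703) + 418364) = -160728/(-1280160/1570703 + 418364) = -160728/657124309732/1570703 = -160728*1570703/657124309732 = -63113987946/164281077433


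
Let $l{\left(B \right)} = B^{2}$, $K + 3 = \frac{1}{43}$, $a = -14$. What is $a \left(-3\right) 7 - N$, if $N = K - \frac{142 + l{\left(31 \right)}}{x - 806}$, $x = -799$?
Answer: $\frac{20448421}{69015} \approx 296.29$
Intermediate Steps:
$K = - \frac{128}{43}$ ($K = -3 + \frac{1}{43} = - \frac{128}{43} \approx -2.9767$)
$N = - \frac{158011}{69015}$ ($N = - \frac{128}{43} - \frac{142 + 31^{2}}{-799 - 806} = - \frac{128}{43} - \frac{142 + 961}{-1605} = - \frac{128}{43} - 1103 \left(- \frac{1}{1605}\right) = - \frac{128}{43} - - \frac{1103}{1605} = - \frac{128}{43} + \frac{1103}{1605} = - \frac{158011}{69015} \approx -2.2895$)
$a \left(-3\right) 7 - N = \left(-14\right) \left(-3\right) 7 - - \frac{158011}{69015} = 42 \cdot 7 + \frac{158011}{69015} = 294 + \frac{158011}{69015} = \frac{20448421}{69015}$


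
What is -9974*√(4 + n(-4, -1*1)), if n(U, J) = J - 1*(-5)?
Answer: -19948*√2 ≈ -28211.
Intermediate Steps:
n(U, J) = 5 + J (n(U, J) = J + 5 = 5 + J)
-9974*√(4 + n(-4, -1*1)) = -9974*√(4 + (5 - 1*1)) = -9974*√(4 + (5 - 1)) = -9974*√(4 + 4) = -19948*√2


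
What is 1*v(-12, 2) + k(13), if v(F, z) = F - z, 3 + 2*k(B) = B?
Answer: -9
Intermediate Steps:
k(B) = -3/2 + B/2
1*v(-12, 2) + k(13) = 1*(-12 - 1*2) + (-3/2 + (½)*13) = 1*(-12 - 2) + (-3/2 + 13/2) = 1*(-14) + 5 = -14 + 5 = -9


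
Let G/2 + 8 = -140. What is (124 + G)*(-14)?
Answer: 2408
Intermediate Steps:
G = -296 (G = -16 + 2*(-140) = -16 - 280 = -296)
(124 + G)*(-14) = (124 - 296)*(-14) = -172*(-14) = 2408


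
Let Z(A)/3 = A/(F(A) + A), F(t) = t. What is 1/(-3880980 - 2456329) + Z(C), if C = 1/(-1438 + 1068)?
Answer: 19011925/12674618 ≈ 1.5000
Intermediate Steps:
C = -1/370 (C = 1/(-370) = -1/370 ≈ -0.0027027)
Z(A) = 3/2 (Z(A) = 3*(A/(A + A)) = 3*(A/((2*A))) = 3*(A*(1/(2*A))) = 3*(1/2) = 3/2)
1/(-3880980 - 2456329) + Z(C) = 1/(-3880980 - 2456329) + 3/2 = 1/(-6337309) + 3/2 = -1/6337309 + 3/2 = 19011925/12674618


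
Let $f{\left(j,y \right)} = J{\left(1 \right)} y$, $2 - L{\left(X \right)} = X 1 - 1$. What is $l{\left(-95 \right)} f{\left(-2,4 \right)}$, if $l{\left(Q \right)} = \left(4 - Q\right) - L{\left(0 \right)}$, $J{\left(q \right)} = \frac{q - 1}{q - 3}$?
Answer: $0$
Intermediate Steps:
$J{\left(q \right)} = \frac{-1 + q}{-3 + q}$
$L{\left(X \right)} = 3 - X$ ($L{\left(X \right)} = 2 - \left(X 1 - 1\right) = 2 - \left(X - 1\right) = 2 - \left(-1 + X\right) = 3 - X$)
$f{\left(j,y \right)} = 0$ ($f{\left(j,y \right)} = \frac{-1 + 1}{-3 + 1} y = \frac{1}{-2} \cdot 0 y = \left(- \frac{1}{2}\right) 0 y = 0 y = 0$)
$l{\left(Q \right)} = 1 - Q$ ($l{\left(Q \right)} = \left(4 - Q\right) - \left(3 - 0\right) = \left(4 - Q\right) - \left(3 + 0\right) = \left(4 - Q\right) - 3 = 1 - Q$)
$l{\left(-95 \right)} f{\left(-2,4 \right)} = \left(1 - -95\right) 0 = \left(1 + 95\right) 0 = 96 \cdot 0 = 0$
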